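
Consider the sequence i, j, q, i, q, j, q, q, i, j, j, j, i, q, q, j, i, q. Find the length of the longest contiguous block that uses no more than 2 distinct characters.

add i: window [i] (1 distinct), len 1
add j: window [i, j] (2 distinct), len 2
add q: window [j, q] (2 distinct), len 2
add i: window [q, i] (2 distinct), len 2
add q: window [q, i, q] (2 distinct), len 3
add j: window [q, j] (2 distinct), len 2
add q: window [q, j, q] (2 distinct), len 3
add q: window [q, j, q, q] (2 distinct), len 4
add i: window [q, q, i] (2 distinct), len 3
add j: window [i, j] (2 distinct), len 2
add j: window [i, j, j] (2 distinct), len 3
add j: window [i, j, j, j] (2 distinct), len 4
add i: window [i, j, j, j, i] (2 distinct), len 5
add q: window [i, q] (2 distinct), len 2
add q: window [i, q, q] (2 distinct), len 3
add j: window [q, q, j] (2 distinct), len 3
add i: window [j, i] (2 distinct), len 2
add q: window [i, q] (2 distinct), len 2
Longest length with ≤2 distinct: 5.

5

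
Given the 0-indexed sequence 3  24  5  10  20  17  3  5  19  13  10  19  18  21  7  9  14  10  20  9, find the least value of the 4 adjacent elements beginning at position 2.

Elements at indices 2..5: 5, 10, 20, 17
min(5, 10, 20, 17) = 5

5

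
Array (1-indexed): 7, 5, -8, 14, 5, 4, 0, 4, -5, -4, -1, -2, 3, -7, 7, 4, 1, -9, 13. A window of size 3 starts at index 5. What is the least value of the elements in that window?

0

Elements at indices 5..7: 5, 4, 0
min(5, 4, 0) = 0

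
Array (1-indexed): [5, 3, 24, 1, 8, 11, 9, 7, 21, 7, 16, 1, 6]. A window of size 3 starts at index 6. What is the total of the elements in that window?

Elements at indices 6..8: 11, 9, 7
sum(11, 9, 7) = 27

27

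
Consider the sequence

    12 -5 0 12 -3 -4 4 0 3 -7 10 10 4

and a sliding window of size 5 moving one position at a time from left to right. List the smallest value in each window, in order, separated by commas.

(12, -5, 0, 12, -3) → min -5
(-5, 0, 12, -3, -4) → min -5
(0, 12, -3, -4, 4) → min -4
(12, -3, -4, 4, 0) → min -4
(-3, -4, 4, 0, 3) → min -4
(-4, 4, 0, 3, -7) → min -7
(4, 0, 3, -7, 10) → min -7
(0, 3, -7, 10, 10) → min -7
(3, -7, 10, 10, 4) → min -7

-5, -5, -4, -4, -4, -7, -7, -7, -7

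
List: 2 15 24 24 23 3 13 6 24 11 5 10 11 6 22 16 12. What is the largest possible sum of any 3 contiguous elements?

[2, 15, 24] → sum 41
[15, 24, 24] → sum 63
[24, 24, 23] → sum 71
[24, 23, 3] → sum 50
[23, 3, 13] → sum 39
[3, 13, 6] → sum 22
[13, 6, 24] → sum 43
[6, 24, 11] → sum 41
[24, 11, 5] → sum 40
[11, 5, 10] → sum 26
[5, 10, 11] → sum 26
[10, 11, 6] → sum 27
[11, 6, 22] → sum 39
[6, 22, 16] → sum 44
[22, 16, 12] → sum 50
Largest of these is 71.

71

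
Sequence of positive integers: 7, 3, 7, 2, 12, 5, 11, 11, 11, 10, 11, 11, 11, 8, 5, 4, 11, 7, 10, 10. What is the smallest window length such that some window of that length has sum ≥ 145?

16

add 7: running sum 7 < 145
add 3: running sum 10 < 145
add 7: running sum 17 < 145
add 2: running sum 19 < 145
add 12: running sum 31 < 145
add 5: running sum 36 < 145
add 11: running sum 47 < 145
add 11: running sum 58 < 145
add 11: running sum 69 < 145
add 10: running sum 79 < 145
add 11: running sum 90 < 145
add 11: running sum 101 < 145
add 11: running sum 112 < 145
add 8: running sum 120 < 145
add 5: running sum 125 < 145
add 4: running sum 129 < 145
add 11: running sum 140 < 145
end 17: [7, 3, 7, 2, 12, 5, 11, 11, 11, 10, 11, 11, 11, 8, 5, 4, 11, 7] sum 147, len 18
end 18: [7, 2, 12, 5, 11, 11, 11, 10, 11, 11, 11, 8, 5, 4, 11, 7, 10] sum 147, len 17
end 19: [12, 5, 11, 11, 11, 10, 11, 11, 11, 8, 5, 4, 11, 7, 10, 10] sum 148, len 16
Shortest qualifying length: 16.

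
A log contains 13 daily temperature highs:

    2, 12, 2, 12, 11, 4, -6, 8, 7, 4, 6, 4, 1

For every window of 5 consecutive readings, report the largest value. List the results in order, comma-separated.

2 12 2 12 11 → max 12
12 2 12 11 4 → max 12
2 12 11 4 -6 → max 12
12 11 4 -6 8 → max 12
11 4 -6 8 7 → max 11
4 -6 8 7 4 → max 8
-6 8 7 4 6 → max 8
8 7 4 6 4 → max 8
7 4 6 4 1 → max 7

12, 12, 12, 12, 11, 8, 8, 8, 7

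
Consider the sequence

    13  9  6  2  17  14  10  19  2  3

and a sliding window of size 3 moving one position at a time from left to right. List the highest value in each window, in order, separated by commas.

Sliding a size-3 window across the 10 values:
13 9 6 → max 13
9 6 2 → max 9
6 2 17 → max 17
2 17 14 → max 17
17 14 10 → max 17
14 10 19 → max 19
10 19 2 → max 19
19 2 3 → max 19

13, 9, 17, 17, 17, 19, 19, 19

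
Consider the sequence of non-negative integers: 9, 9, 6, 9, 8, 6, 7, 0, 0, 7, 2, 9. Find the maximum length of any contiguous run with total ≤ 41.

8

[9] sum 9 len 1
[9, 9] sum 18 len 2
[9, 9, 6] sum 24 len 3
[9, 9, 6, 9] sum 33 len 4
[9, 9, 6, 9, 8] sum 41 len 5
[9, 6, 9, 8, 6] sum 38 len 5
[6, 9, 8, 6, 7] sum 36 len 5
[6, 9, 8, 6, 7, 0] sum 36 len 6
[6, 9, 8, 6, 7, 0, 0] sum 36 len 7
[9, 8, 6, 7, 0, 0, 7] sum 37 len 7
[9, 8, 6, 7, 0, 0, 7, 2] sum 39 len 8
[8, 6, 7, 0, 0, 7, 2, 9] sum 39 len 8
Longest length seen: 8.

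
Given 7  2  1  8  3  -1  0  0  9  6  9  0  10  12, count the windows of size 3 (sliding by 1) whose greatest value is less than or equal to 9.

(7, 2, 1) → max 7  ≤ 9 ✓
(2, 1, 8) → max 8  ≤ 9 ✓
(1, 8, 3) → max 8  ≤ 9 ✓
(8, 3, -1) → max 8  ≤ 9 ✓
(3, -1, 0) → max 3  ≤ 9 ✓
(-1, 0, 0) → max 0  ≤ 9 ✓
(0, 0, 9) → max 9  ≤ 9 ✓
(0, 9, 6) → max 9  ≤ 9 ✓
(9, 6, 9) → max 9  ≤ 9 ✓
(6, 9, 0) → max 9  ≤ 9 ✓
(9, 0, 10) → max 10
(0, 10, 12) → max 12
10 windows satisfy the condition.

10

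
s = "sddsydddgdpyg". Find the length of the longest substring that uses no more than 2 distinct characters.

[s] 1 distinct, len 1
[s, d] 2 distinct, len 2
[s, d, d] 2 distinct, len 3
[s, d, d, s] 2 distinct, len 4
[s, y] 2 distinct, len 2
[y, d] 2 distinct, len 2
[y, d, d] 2 distinct, len 3
[y, d, d, d] 2 distinct, len 4
[d, d, d, g] 2 distinct, len 4
[d, d, d, g, d] 2 distinct, len 5
[d, p] 2 distinct, len 2
[p, y] 2 distinct, len 2
[y, g] 2 distinct, len 2
Longest length with ≤2 distinct: 5.

5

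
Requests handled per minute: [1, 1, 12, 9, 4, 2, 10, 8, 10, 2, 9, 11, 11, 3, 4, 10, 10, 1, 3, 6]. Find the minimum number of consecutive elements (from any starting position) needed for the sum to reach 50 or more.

add 1: running sum 1 < 50
add 1: running sum 2 < 50
add 12: running sum 14 < 50
add 9: running sum 23 < 50
add 4: running sum 27 < 50
add 2: running sum 29 < 50
add 10: running sum 39 < 50
add 8: running sum 47 < 50
end 8: [12, 9, 4, 2, 10, 8, 10] sum 55, len 7
end 9: [12, 9, 4, 2, 10, 8, 10, 2] sum 57, len 8
end 10: [9, 4, 2, 10, 8, 10, 2, 9] sum 54, len 8
end 11: [10, 8, 10, 2, 9, 11] sum 50, len 6
end 12: [8, 10, 2, 9, 11, 11] sum 51, len 6
end 13: [8, 10, 2, 9, 11, 11, 3] sum 54, len 7
end 14: [10, 2, 9, 11, 11, 3, 4] sum 50, len 7
end 15: [2, 9, 11, 11, 3, 4, 10] sum 50, len 7
end 16: [9, 11, 11, 3, 4, 10, 10] sum 58, len 7
end 17: [11, 11, 3, 4, 10, 10, 1] sum 50, len 7
end 18: [11, 11, 3, 4, 10, 10, 1, 3] sum 53, len 8
end 19: [11, 11, 3, 4, 10, 10, 1, 3, 6] sum 59, len 9
Shortest qualifying length: 6.

6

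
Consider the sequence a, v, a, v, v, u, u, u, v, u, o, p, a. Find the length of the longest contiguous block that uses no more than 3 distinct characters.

10

Extend right; when distinct count exceeds 3, shrink from the left:
[a] 1 distinct, len 1
[a, v] 2 distinct, len 2
[a, v, a] 2 distinct, len 3
[a, v, a, v] 2 distinct, len 4
[a, v, a, v, v] 2 distinct, len 5
[a, v, a, v, v, u] 3 distinct, len 6
[a, v, a, v, v, u, u] 3 distinct, len 7
[a, v, a, v, v, u, u, u] 3 distinct, len 8
[a, v, a, v, v, u, u, u, v] 3 distinct, len 9
[a, v, a, v, v, u, u, u, v, u] 3 distinct, len 10
[v, v, u, u, u, v, u, o] 3 distinct, len 8
[u, o, p] 3 distinct, len 3
[o, p, a] 3 distinct, len 3
Longest length with ≤3 distinct: 10.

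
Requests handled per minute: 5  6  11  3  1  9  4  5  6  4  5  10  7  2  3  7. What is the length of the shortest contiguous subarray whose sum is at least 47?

8

Extend right; whenever the sum reaches 47, record the length and shrink from the left:
add 5: running sum 5 < 47
add 6: running sum 11 < 47
add 11: running sum 22 < 47
add 3: running sum 25 < 47
add 1: running sum 26 < 47
add 9: running sum 35 < 47
add 4: running sum 39 < 47
add 5: running sum 44 < 47
end 8: [5, 6, 11, 3, 1, 9, 4, 5, 6] sum 50, len 9
end 9: [6, 11, 3, 1, 9, 4, 5, 6, 4] sum 49, len 9
end 10: [11, 3, 1, 9, 4, 5, 6, 4, 5] sum 48, len 9
end 11: [3, 1, 9, 4, 5, 6, 4, 5, 10] sum 47, len 9
end 12: [9, 4, 5, 6, 4, 5, 10, 7] sum 50, len 8
end 13: [9, 4, 5, 6, 4, 5, 10, 7, 2] sum 52, len 9
end 14: [9, 4, 5, 6, 4, 5, 10, 7, 2, 3] sum 55, len 10
end 15: [5, 6, 4, 5, 10, 7, 2, 3, 7] sum 49, len 9
Shortest qualifying length: 8.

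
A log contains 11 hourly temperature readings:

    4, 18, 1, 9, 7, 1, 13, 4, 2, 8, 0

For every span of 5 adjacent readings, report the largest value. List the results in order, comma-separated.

[4, 18, 1, 9, 7] → max 18
[18, 1, 9, 7, 1] → max 18
[1, 9, 7, 1, 13] → max 13
[9, 7, 1, 13, 4] → max 13
[7, 1, 13, 4, 2] → max 13
[1, 13, 4, 2, 8] → max 13
[13, 4, 2, 8, 0] → max 13

18, 18, 13, 13, 13, 13, 13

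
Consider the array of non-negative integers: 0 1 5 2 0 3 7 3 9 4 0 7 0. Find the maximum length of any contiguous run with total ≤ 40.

11

[0] sum 0 len 1
[0, 1] sum 1 len 2
[0, 1, 5] sum 6 len 3
[0, 1, 5, 2] sum 8 len 4
[0, 1, 5, 2, 0] sum 8 len 5
[0, 1, 5, 2, 0, 3] sum 11 len 6
[0, 1, 5, 2, 0, 3, 7] sum 18 len 7
[0, 1, 5, 2, 0, 3, 7, 3] sum 21 len 8
[0, 1, 5, 2, 0, 3, 7, 3, 9] sum 30 len 9
[0, 1, 5, 2, 0, 3, 7, 3, 9, 4] sum 34 len 10
[0, 1, 5, 2, 0, 3, 7, 3, 9, 4, 0] sum 34 len 11
[5, 2, 0, 3, 7, 3, 9, 4, 0, 7] sum 40 len 10
[5, 2, 0, 3, 7, 3, 9, 4, 0, 7, 0] sum 40 len 11
Longest length seen: 11.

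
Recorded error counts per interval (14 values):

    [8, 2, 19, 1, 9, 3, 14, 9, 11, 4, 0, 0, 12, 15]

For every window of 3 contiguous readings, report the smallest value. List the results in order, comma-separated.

(8, 2, 19) → min 2
(2, 19, 1) → min 1
(19, 1, 9) → min 1
(1, 9, 3) → min 1
(9, 3, 14) → min 3
(3, 14, 9) → min 3
(14, 9, 11) → min 9
(9, 11, 4) → min 4
(11, 4, 0) → min 0
(4, 0, 0) → min 0
(0, 0, 12) → min 0
(0, 12, 15) → min 0

2, 1, 1, 1, 3, 3, 9, 4, 0, 0, 0, 0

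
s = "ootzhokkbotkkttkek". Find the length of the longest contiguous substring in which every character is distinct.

add o: [o] len 1
add o (repeat o, move left end past it): [o] len 1
add t: [o, t] len 2
add z: [o, t, z] len 3
add h: [o, t, z, h] len 4
add o (repeat o, move left end past it): [t, z, h, o] len 4
add k: [t, z, h, o, k] len 5
add k (repeat k, move left end past it): [k] len 1
add b: [k, b] len 2
add o: [k, b, o] len 3
add t: [k, b, o, t] len 4
add k (repeat k, move left end past it): [b, o, t, k] len 4
add k (repeat k, move left end past it): [k] len 1
add t: [k, t] len 2
add t (repeat t, move left end past it): [t] len 1
add k: [t, k] len 2
add e: [t, k, e] len 3
add k (repeat k, move left end past it): [e, k] len 2
Longest all-distinct length: 5.

5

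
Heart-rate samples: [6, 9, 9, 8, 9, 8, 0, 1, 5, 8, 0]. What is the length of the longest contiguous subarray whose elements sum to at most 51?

9

[6] sum 6 len 1
[6, 9] sum 15 len 2
[6, 9, 9] sum 24 len 3
[6, 9, 9, 8] sum 32 len 4
[6, 9, 9, 8, 9] sum 41 len 5
[6, 9, 9, 8, 9, 8] sum 49 len 6
[6, 9, 9, 8, 9, 8, 0] sum 49 len 7
[6, 9, 9, 8, 9, 8, 0, 1] sum 50 len 8
[9, 9, 8, 9, 8, 0, 1, 5] sum 49 len 8
[9, 8, 9, 8, 0, 1, 5, 8] sum 48 len 8
[9, 8, 9, 8, 0, 1, 5, 8, 0] sum 48 len 9
Longest length seen: 9.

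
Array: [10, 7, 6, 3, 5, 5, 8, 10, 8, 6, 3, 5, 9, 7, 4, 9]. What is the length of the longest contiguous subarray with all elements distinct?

[10] len 1
[10, 7] len 2
[10, 7, 6] len 3
[10, 7, 6, 3] len 4
[10, 7, 6, 3, 5] len 5
[5] len 1
[5, 8] len 2
[5, 8, 10] len 3
[10, 8] len 2
[10, 8, 6] len 3
[10, 8, 6, 3] len 4
[10, 8, 6, 3, 5] len 5
[10, 8, 6, 3, 5, 9] len 6
[10, 8, 6, 3, 5, 9, 7] len 7
[10, 8, 6, 3, 5, 9, 7, 4] len 8
[7, 4, 9] len 3
Longest all-distinct length: 8.

8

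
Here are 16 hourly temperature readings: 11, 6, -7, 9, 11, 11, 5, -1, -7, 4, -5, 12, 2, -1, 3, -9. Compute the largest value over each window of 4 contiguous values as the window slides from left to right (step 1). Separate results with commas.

11, 11, 11, 11, 11, 11, 5, 4, 12, 12, 12, 12, 3

[11, 6, -7, 9] → max 11
[6, -7, 9, 11] → max 11
[-7, 9, 11, 11] → max 11
[9, 11, 11, 5] → max 11
[11, 11, 5, -1] → max 11
[11, 5, -1, -7] → max 11
[5, -1, -7, 4] → max 5
[-1, -7, 4, -5] → max 4
[-7, 4, -5, 12] → max 12
[4, -5, 12, 2] → max 12
[-5, 12, 2, -1] → max 12
[12, 2, -1, 3] → max 12
[2, -1, 3, -9] → max 3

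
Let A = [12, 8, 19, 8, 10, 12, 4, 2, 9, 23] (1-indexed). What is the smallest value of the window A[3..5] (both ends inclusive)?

8

Elements at indices 3..5: 19, 8, 10
min(19, 8, 10) = 8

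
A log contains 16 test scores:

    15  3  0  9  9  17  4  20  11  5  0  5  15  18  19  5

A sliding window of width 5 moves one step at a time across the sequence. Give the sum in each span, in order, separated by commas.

36, 38, 39, 59, 61, 57, 40, 41, 36, 43, 57, 62

Sliding a size-5 window across the 16 values:
(15, 3, 0, 9, 9) → sum 36
(3, 0, 9, 9, 17) → sum 38
(0, 9, 9, 17, 4) → sum 39
(9, 9, 17, 4, 20) → sum 59
(9, 17, 4, 20, 11) → sum 61
(17, 4, 20, 11, 5) → sum 57
(4, 20, 11, 5, 0) → sum 40
(20, 11, 5, 0, 5) → sum 41
(11, 5, 0, 5, 15) → sum 36
(5, 0, 5, 15, 18) → sum 43
(0, 5, 15, 18, 19) → sum 57
(5, 15, 18, 19, 5) → sum 62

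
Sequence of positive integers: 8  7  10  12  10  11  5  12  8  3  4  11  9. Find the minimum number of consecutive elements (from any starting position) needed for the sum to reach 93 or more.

11

Extend right; whenever the sum reaches 93, record the length and shrink from the left:
add 8: running sum 8 < 93
add 7: running sum 15 < 93
add 10: running sum 25 < 93
add 12: running sum 37 < 93
add 10: running sum 47 < 93
add 11: running sum 58 < 93
add 5: running sum 63 < 93
add 12: running sum 75 < 93
add 8: running sum 83 < 93
add 3: running sum 86 < 93
add 4: running sum 90 < 93
add 11: shortest ending here [7, 10, 12, 10, 11, 5, 12, 8, 3, 4, 11] sum 93, len 11
add 9: shortest ending here [10, 12, 10, 11, 5, 12, 8, 3, 4, 11, 9] sum 95, len 11
Shortest qualifying length: 11.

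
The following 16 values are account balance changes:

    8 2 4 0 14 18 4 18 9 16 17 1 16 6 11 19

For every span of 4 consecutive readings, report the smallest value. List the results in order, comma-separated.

0, 0, 0, 0, 4, 4, 4, 9, 1, 1, 1, 1, 6

8 2 4 0 → min 0
2 4 0 14 → min 0
4 0 14 18 → min 0
0 14 18 4 → min 0
14 18 4 18 → min 4
18 4 18 9 → min 4
4 18 9 16 → min 4
18 9 16 17 → min 9
9 16 17 1 → min 1
16 17 1 16 → min 1
17 1 16 6 → min 1
1 16 6 11 → min 1
16 6 11 19 → min 6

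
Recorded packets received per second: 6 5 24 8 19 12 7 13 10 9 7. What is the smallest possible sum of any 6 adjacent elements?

58

6 5 24 8 19 12 → sum 74
5 24 8 19 12 7 → sum 75
24 8 19 12 7 13 → sum 83
8 19 12 7 13 10 → sum 69
19 12 7 13 10 9 → sum 70
12 7 13 10 9 7 → sum 58
Smallest of these is 58.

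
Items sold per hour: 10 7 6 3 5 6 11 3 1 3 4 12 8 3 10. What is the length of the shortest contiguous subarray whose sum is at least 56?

10

add 10: running sum 10 < 56
add 7: running sum 17 < 56
add 6: running sum 23 < 56
add 3: running sum 26 < 56
add 5: running sum 31 < 56
add 6: running sum 37 < 56
add 11: running sum 48 < 56
add 3: running sum 51 < 56
add 1: running sum 52 < 56
add 3: running sum 55 < 56
add 4: shortest ending here [10, 7, 6, 3, 5, 6, 11, 3, 1, 3, 4] sum 59, len 11
add 12: shortest ending here [7, 6, 3, 5, 6, 11, 3, 1, 3, 4, 12] sum 61, len 11
add 8: shortest ending here [3, 5, 6, 11, 3, 1, 3, 4, 12, 8] sum 56, len 10
add 3: shortest ending here [5, 6, 11, 3, 1, 3, 4, 12, 8, 3] sum 56, len 10
add 10: shortest ending here [6, 11, 3, 1, 3, 4, 12, 8, 3, 10] sum 61, len 10
Shortest qualifying length: 10.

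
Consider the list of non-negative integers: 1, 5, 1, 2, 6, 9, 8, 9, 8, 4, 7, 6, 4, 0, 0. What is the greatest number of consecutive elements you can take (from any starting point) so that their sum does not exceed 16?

5

[1] sum 1 len 1
[1, 5] sum 6 len 2
[1, 5, 1] sum 7 len 3
[1, 5, 1, 2] sum 9 len 4
[1, 5, 1, 2, 6] sum 15 len 5
[6, 9] sum 15 len 2
[8] sum 8 len 1
[9] sum 9 len 1
[8] sum 8 len 1
[8, 4] sum 12 len 2
[4, 7] sum 11 len 2
[7, 6] sum 13 len 2
[6, 4] sum 10 len 2
[6, 4, 0] sum 10 len 3
[6, 4, 0, 0] sum 10 len 4
Longest length seen: 5.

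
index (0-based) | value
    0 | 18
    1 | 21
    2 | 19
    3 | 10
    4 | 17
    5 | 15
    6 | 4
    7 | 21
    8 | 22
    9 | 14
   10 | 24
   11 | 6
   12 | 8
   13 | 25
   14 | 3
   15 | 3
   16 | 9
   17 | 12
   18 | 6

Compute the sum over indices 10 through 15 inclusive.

69

Elements at indices 10..15: 24, 6, 8, 25, 3, 3
sum(24, 6, 8, 25, 3, 3) = 69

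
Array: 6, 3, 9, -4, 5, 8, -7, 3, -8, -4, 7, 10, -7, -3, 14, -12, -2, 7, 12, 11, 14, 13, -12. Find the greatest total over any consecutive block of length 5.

Window sums for each of the 19 positions:
(6, 3, 9, -4, 5) → sum 19
(3, 9, -4, 5, 8) → sum 21
(9, -4, 5, 8, -7) → sum 11
(-4, 5, 8, -7, 3) → sum 5
(5, 8, -7, 3, -8) → sum 1
(8, -7, 3, -8, -4) → sum -8
(-7, 3, -8, -4, 7) → sum -9
(3, -8, -4, 7, 10) → sum 8
(-8, -4, 7, 10, -7) → sum -2
(-4, 7, 10, -7, -3) → sum 3
(7, 10, -7, -3, 14) → sum 21
(10, -7, -3, 14, -12) → sum 2
(-7, -3, 14, -12, -2) → sum -10
(-3, 14, -12, -2, 7) → sum 4
(14, -12, -2, 7, 12) → sum 19
(-12, -2, 7, 12, 11) → sum 16
(-2, 7, 12, 11, 14) → sum 42
(7, 12, 11, 14, 13) → sum 57
(12, 11, 14, 13, -12) → sum 38
Greatest of these is 57.

57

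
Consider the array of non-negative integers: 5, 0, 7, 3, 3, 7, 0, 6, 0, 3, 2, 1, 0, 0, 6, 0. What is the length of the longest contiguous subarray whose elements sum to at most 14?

add 5: [5] sum 5, len 1
add 0: [5, 0] sum 5, len 2
add 7: [5, 0, 7] sum 12, len 3
add 3: [0, 7, 3] sum 10, len 3
add 3: [0, 7, 3, 3] sum 13, len 4
add 7: [3, 3, 7] sum 13, len 3
add 0: [3, 3, 7, 0] sum 13, len 4
add 6: [7, 0, 6] sum 13, len 3
add 0: [7, 0, 6, 0] sum 13, len 4
add 3: [0, 6, 0, 3] sum 9, len 4
add 2: [0, 6, 0, 3, 2] sum 11, len 5
add 1: [0, 6, 0, 3, 2, 1] sum 12, len 6
add 0: [0, 6, 0, 3, 2, 1, 0] sum 12, len 7
add 0: [0, 6, 0, 3, 2, 1, 0, 0] sum 12, len 8
add 6: [0, 3, 2, 1, 0, 0, 6] sum 12, len 7
add 0: [0, 3, 2, 1, 0, 0, 6, 0] sum 12, len 8
Longest length seen: 8.

8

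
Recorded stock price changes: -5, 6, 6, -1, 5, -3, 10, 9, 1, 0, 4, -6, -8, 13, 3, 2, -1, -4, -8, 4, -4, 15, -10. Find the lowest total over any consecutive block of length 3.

-13

[-5, 6, 6] → sum 7
[6, 6, -1] → sum 11
[6, -1, 5] → sum 10
[-1, 5, -3] → sum 1
[5, -3, 10] → sum 12
[-3, 10, 9] → sum 16
[10, 9, 1] → sum 20
[9, 1, 0] → sum 10
[1, 0, 4] → sum 5
[0, 4, -6] → sum -2
[4, -6, -8] → sum -10
[-6, -8, 13] → sum -1
[-8, 13, 3] → sum 8
[13, 3, 2] → sum 18
[3, 2, -1] → sum 4
[2, -1, -4] → sum -3
[-1, -4, -8] → sum -13
[-4, -8, 4] → sum -8
[-8, 4, -4] → sum -8
[4, -4, 15] → sum 15
[-4, 15, -10] → sum 1
Lowest of these is -13.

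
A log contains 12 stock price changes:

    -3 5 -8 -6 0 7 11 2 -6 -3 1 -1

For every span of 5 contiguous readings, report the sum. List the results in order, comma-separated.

-12, -2, 4, 14, 14, 11, 5, -7

-3 5 -8 -6 0 → sum -12
5 -8 -6 0 7 → sum -2
-8 -6 0 7 11 → sum 4
-6 0 7 11 2 → sum 14
0 7 11 2 -6 → sum 14
7 11 2 -6 -3 → sum 11
11 2 -6 -3 1 → sum 5
2 -6 -3 1 -1 → sum -7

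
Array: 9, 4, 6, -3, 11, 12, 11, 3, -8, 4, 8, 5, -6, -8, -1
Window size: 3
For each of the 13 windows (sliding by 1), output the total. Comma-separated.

Sliding a size-3 window across the 15 values:
[9, 4, 6] → sum 19
[4, 6, -3] → sum 7
[6, -3, 11] → sum 14
[-3, 11, 12] → sum 20
[11, 12, 11] → sum 34
[12, 11, 3] → sum 26
[11, 3, -8] → sum 6
[3, -8, 4] → sum -1
[-8, 4, 8] → sum 4
[4, 8, 5] → sum 17
[8, 5, -6] → sum 7
[5, -6, -8] → sum -9
[-6, -8, -1] → sum -15

19, 7, 14, 20, 34, 26, 6, -1, 4, 17, 7, -9, -15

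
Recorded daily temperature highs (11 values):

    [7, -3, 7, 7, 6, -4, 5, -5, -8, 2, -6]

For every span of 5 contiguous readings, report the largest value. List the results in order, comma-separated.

7, 7, 7, 7, 6, 5, 5

[7, -3, 7, 7, 6] → max 7
[-3, 7, 7, 6, -4] → max 7
[7, 7, 6, -4, 5] → max 7
[7, 6, -4, 5, -5] → max 7
[6, -4, 5, -5, -8] → max 6
[-4, 5, -5, -8, 2] → max 5
[5, -5, -8, 2, -6] → max 5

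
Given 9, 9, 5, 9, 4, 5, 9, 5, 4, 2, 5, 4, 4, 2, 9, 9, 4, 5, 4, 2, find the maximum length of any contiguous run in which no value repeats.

add 9: [9] len 1
add 9 (repeat 9, move left end past it): [9] len 1
add 5: [9, 5] len 2
add 9 (repeat 9, move left end past it): [5, 9] len 2
add 4: [5, 9, 4] len 3
add 5 (repeat 5, move left end past it): [9, 4, 5] len 3
add 9 (repeat 9, move left end past it): [4, 5, 9] len 3
add 5 (repeat 5, move left end past it): [9, 5] len 2
add 4: [9, 5, 4] len 3
add 2: [9, 5, 4, 2] len 4
add 5 (repeat 5, move left end past it): [4, 2, 5] len 3
add 4 (repeat 4, move left end past it): [2, 5, 4] len 3
add 4 (repeat 4, move left end past it): [4] len 1
add 2: [4, 2] len 2
add 9: [4, 2, 9] len 3
add 9 (repeat 9, move left end past it): [9] len 1
add 4: [9, 4] len 2
add 5: [9, 4, 5] len 3
add 4 (repeat 4, move left end past it): [5, 4] len 2
add 2: [5, 4, 2] len 3
Longest all-distinct length: 4.

4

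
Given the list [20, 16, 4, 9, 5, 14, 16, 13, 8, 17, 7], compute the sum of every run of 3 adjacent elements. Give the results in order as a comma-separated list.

Sliding a size-3 window across the 11 values:
(20, 16, 4) → sum 40
(16, 4, 9) → sum 29
(4, 9, 5) → sum 18
(9, 5, 14) → sum 28
(5, 14, 16) → sum 35
(14, 16, 13) → sum 43
(16, 13, 8) → sum 37
(13, 8, 17) → sum 38
(8, 17, 7) → sum 32

40, 29, 18, 28, 35, 43, 37, 38, 32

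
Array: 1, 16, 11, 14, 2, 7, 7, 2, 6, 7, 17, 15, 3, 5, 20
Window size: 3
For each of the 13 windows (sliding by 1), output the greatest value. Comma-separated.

16, 16, 14, 14, 7, 7, 7, 7, 17, 17, 17, 15, 20

Sliding a size-3 window across the 15 values:
1 16 11 → max 16
16 11 14 → max 16
11 14 2 → max 14
14 2 7 → max 14
2 7 7 → max 7
7 7 2 → max 7
7 2 6 → max 7
2 6 7 → max 7
6 7 17 → max 17
7 17 15 → max 17
17 15 3 → max 17
15 3 5 → max 15
3 5 20 → max 20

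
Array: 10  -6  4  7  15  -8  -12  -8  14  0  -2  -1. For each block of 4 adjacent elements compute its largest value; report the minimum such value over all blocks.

10

[10, -6, 4, 7] → max 10
[-6, 4, 7, 15] → max 15
[4, 7, 15, -8] → max 15
[7, 15, -8, -12] → max 15
[15, -8, -12, -8] → max 15
[-8, -12, -8, 14] → max 14
[-12, -8, 14, 0] → max 14
[-8, 14, 0, -2] → max 14
[14, 0, -2, -1] → max 14
Minimum of these is 10.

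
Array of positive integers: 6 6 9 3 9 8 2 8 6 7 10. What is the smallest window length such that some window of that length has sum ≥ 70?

Extend right; whenever the sum reaches 70, record the length and shrink from the left:
add 6: running sum 6 < 70
add 6: running sum 12 < 70
add 9: running sum 21 < 70
add 3: running sum 24 < 70
add 9: running sum 33 < 70
add 8: running sum 41 < 70
add 2: running sum 43 < 70
add 8: running sum 51 < 70
add 6: running sum 57 < 70
add 7: running sum 64 < 70
end 10: [6, 6, 9, 3, 9, 8, 2, 8, 6, 7, 10] sum 74, len 11
Shortest qualifying length: 11.

11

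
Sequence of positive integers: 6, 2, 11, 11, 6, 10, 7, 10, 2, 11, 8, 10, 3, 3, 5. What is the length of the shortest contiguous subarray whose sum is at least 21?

add 6: running sum 6 < 21
add 2: running sum 8 < 21
add 11: running sum 19 < 21
end 3: [11, 11] sum 22, len 2
end 4: [11, 11, 6] sum 28, len 3
end 5: [11, 6, 10] sum 27, len 3
end 6: [6, 10, 7] sum 23, len 3
end 7: [10, 7, 10] sum 27, len 3
end 8: [10, 7, 10, 2] sum 29, len 4
end 9: [10, 2, 11] sum 23, len 3
end 10: [2, 11, 8] sum 21, len 3
end 11: [11, 8, 10] sum 29, len 3
end 12: [8, 10, 3] sum 21, len 3
end 13: [8, 10, 3, 3] sum 24, len 4
end 14: [10, 3, 3, 5] sum 21, len 4
Shortest qualifying length: 2.

2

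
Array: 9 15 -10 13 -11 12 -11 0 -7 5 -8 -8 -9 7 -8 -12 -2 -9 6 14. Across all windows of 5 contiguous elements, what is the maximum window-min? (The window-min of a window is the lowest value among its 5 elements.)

-8

[9, 15, -10, 13, -11] → min -11
[15, -10, 13, -11, 12] → min -11
[-10, 13, -11, 12, -11] → min -11
[13, -11, 12, -11, 0] → min -11
[-11, 12, -11, 0, -7] → min -11
[12, -11, 0, -7, 5] → min -11
[-11, 0, -7, 5, -8] → min -11
[0, -7, 5, -8, -8] → min -8
[-7, 5, -8, -8, -9] → min -9
[5, -8, -8, -9, 7] → min -9
[-8, -8, -9, 7, -8] → min -9
[-8, -9, 7, -8, -12] → min -12
[-9, 7, -8, -12, -2] → min -12
[7, -8, -12, -2, -9] → min -12
[-8, -12, -2, -9, 6] → min -12
[-12, -2, -9, 6, 14] → min -12
Maximum of these is -8.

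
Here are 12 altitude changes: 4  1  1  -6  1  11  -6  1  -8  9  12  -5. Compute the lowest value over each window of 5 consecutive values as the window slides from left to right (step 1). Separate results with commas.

-6, -6, -6, -6, -8, -8, -8, -8

4 1 1 -6 1 → min -6
1 1 -6 1 11 → min -6
1 -6 1 11 -6 → min -6
-6 1 11 -6 1 → min -6
1 11 -6 1 -8 → min -8
11 -6 1 -8 9 → min -8
-6 1 -8 9 12 → min -8
1 -8 9 12 -5 → min -8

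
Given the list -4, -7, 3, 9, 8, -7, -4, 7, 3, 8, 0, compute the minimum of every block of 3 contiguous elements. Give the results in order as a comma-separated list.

-7, -7, 3, -7, -7, -7, -4, 3, 0

-4 -7 3 → min -7
-7 3 9 → min -7
3 9 8 → min 3
9 8 -7 → min -7
8 -7 -4 → min -7
-7 -4 7 → min -7
-4 7 3 → min -4
7 3 8 → min 3
3 8 0 → min 0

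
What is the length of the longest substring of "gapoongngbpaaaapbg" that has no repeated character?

add g: [g] len 1
add a: [g, a] len 2
add p: [g, a, p] len 3
add o: [g, a, p, o] len 4
add o (repeat o, move left end past it): [o] len 1
add n: [o, n] len 2
add g: [o, n, g] len 3
add n (repeat n, move left end past it): [g, n] len 2
add g (repeat g, move left end past it): [n, g] len 2
add b: [n, g, b] len 3
add p: [n, g, b, p] len 4
add a: [n, g, b, p, a] len 5
add a (repeat a, move left end past it): [a] len 1
add a (repeat a, move left end past it): [a] len 1
add a (repeat a, move left end past it): [a] len 1
add p: [a, p] len 2
add b: [a, p, b] len 3
add g: [a, p, b, g] len 4
Longest all-distinct length: 5.

5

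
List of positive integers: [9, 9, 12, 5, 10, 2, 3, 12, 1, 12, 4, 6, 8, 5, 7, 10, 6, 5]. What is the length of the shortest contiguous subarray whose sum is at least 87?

add 9: running sum 9 < 87
add 9: running sum 18 < 87
add 12: running sum 30 < 87
add 5: running sum 35 < 87
add 10: running sum 45 < 87
add 2: running sum 47 < 87
add 3: running sum 50 < 87
add 12: running sum 62 < 87
add 1: running sum 63 < 87
add 12: running sum 75 < 87
add 4: running sum 79 < 87
add 6: running sum 85 < 87
add 8: shortest ending here [9, 9, 12, 5, 10, 2, 3, 12, 1, 12, 4, 6, 8] sum 93, len 13
add 5: shortest ending here [9, 12, 5, 10, 2, 3, 12, 1, 12, 4, 6, 8, 5] sum 89, len 13
add 7: shortest ending here [12, 5, 10, 2, 3, 12, 1, 12, 4, 6, 8, 5, 7] sum 87, len 13
add 10: shortest ending here [12, 5, 10, 2, 3, 12, 1, 12, 4, 6, 8, 5, 7, 10] sum 97, len 14
add 6: shortest ending here [5, 10, 2, 3, 12, 1, 12, 4, 6, 8, 5, 7, 10, 6] sum 91, len 14
add 5: shortest ending here [10, 2, 3, 12, 1, 12, 4, 6, 8, 5, 7, 10, 6, 5] sum 91, len 14
Shortest qualifying length: 13.

13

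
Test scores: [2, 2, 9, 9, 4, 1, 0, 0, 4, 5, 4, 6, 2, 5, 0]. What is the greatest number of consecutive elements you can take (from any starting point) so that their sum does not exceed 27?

add 2: [2] sum 2, len 1
add 2: [2, 2] sum 4, len 2
add 9: [2, 2, 9] sum 13, len 3
add 9: [2, 2, 9, 9] sum 22, len 4
add 4: [2, 2, 9, 9, 4] sum 26, len 5
add 1: [2, 2, 9, 9, 4, 1] sum 27, len 6
add 0: [2, 2, 9, 9, 4, 1, 0] sum 27, len 7
add 0: [2, 2, 9, 9, 4, 1, 0, 0] sum 27, len 8
add 4: [9, 9, 4, 1, 0, 0, 4] sum 27, len 7
add 5: [9, 4, 1, 0, 0, 4, 5] sum 23, len 7
add 4: [9, 4, 1, 0, 0, 4, 5, 4] sum 27, len 8
add 6: [4, 1, 0, 0, 4, 5, 4, 6] sum 24, len 8
add 2: [4, 1, 0, 0, 4, 5, 4, 6, 2] sum 26, len 9
add 5: [1, 0, 0, 4, 5, 4, 6, 2, 5] sum 27, len 9
add 0: [1, 0, 0, 4, 5, 4, 6, 2, 5, 0] sum 27, len 10
Longest length seen: 10.

10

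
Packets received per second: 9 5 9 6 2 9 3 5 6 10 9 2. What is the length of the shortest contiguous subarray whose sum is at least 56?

9

Extend right; whenever the sum reaches 56, record the length and shrink from the left:
add 9: running sum 9 < 56
add 5: running sum 14 < 56
add 9: running sum 23 < 56
add 6: running sum 29 < 56
add 2: running sum 31 < 56
add 9: running sum 40 < 56
add 3: running sum 43 < 56
add 5: running sum 48 < 56
add 6: running sum 54 < 56
end 9: [9, 5, 9, 6, 2, 9, 3, 5, 6, 10] sum 64, len 10
end 10: [9, 6, 2, 9, 3, 5, 6, 10, 9] sum 59, len 9
end 11: [9, 6, 2, 9, 3, 5, 6, 10, 9, 2] sum 61, len 10
Shortest qualifying length: 9.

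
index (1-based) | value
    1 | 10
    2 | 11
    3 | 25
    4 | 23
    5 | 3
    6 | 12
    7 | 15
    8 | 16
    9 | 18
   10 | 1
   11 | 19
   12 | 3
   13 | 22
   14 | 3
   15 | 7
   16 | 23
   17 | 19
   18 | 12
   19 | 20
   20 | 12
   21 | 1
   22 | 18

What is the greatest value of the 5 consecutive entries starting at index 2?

25

Elements at indices 2..6: 11, 25, 23, 3, 12
max(11, 25, 23, 3, 12) = 25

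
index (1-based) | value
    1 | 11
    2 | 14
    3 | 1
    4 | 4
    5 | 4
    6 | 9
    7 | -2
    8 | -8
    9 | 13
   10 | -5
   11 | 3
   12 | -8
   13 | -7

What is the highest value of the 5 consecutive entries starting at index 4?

Elements at indices 4..8: 4, 4, 9, -2, -8
max(4, 4, 9, -2, -8) = 9

9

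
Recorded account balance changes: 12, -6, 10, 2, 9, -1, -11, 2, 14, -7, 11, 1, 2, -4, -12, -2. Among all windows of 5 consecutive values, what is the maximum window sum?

12 -6 10 2 9 → sum 27
-6 10 2 9 -1 → sum 14
10 2 9 -1 -11 → sum 9
2 9 -1 -11 2 → sum 1
9 -1 -11 2 14 → sum 13
-1 -11 2 14 -7 → sum -3
-11 2 14 -7 11 → sum 9
2 14 -7 11 1 → sum 21
14 -7 11 1 2 → sum 21
-7 11 1 2 -4 → sum 3
11 1 2 -4 -12 → sum -2
1 2 -4 -12 -2 → sum -15
Maximum of these is 27.

27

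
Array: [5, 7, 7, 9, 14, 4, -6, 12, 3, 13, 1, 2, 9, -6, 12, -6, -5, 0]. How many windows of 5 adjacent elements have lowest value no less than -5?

4

(5, 7, 7, 9, 14) → min 5  ≥ -5 ✓
(7, 7, 9, 14, 4) → min 4  ≥ -5 ✓
(7, 9, 14, 4, -6) → min -6
(9, 14, 4, -6, 12) → min -6
(14, 4, -6, 12, 3) → min -6
(4, -6, 12, 3, 13) → min -6
(-6, 12, 3, 13, 1) → min -6
(12, 3, 13, 1, 2) → min 1  ≥ -5 ✓
(3, 13, 1, 2, 9) → min 1  ≥ -5 ✓
(13, 1, 2, 9, -6) → min -6
(1, 2, 9, -6, 12) → min -6
(2, 9, -6, 12, -6) → min -6
(9, -6, 12, -6, -5) → min -6
(-6, 12, -6, -5, 0) → min -6
4 windows satisfy the condition.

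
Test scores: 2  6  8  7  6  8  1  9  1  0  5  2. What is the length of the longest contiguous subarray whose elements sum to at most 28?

Extend to the right; shrink from the left whenever the sum exceeds 28:
→ 2: sum 2, len 1
→ 6: sum 8, len 2
→ 8: sum 16, len 3
→ 7: sum 23, len 4
→ 6 (dropped 2): sum 27, len 4
→ 8 (dropped 6, 8): sum 21, len 3
→ 1: sum 22, len 4
→ 9 (dropped 7): sum 24, len 4
→ 1: sum 25, len 5
→ 0: sum 25, len 6
→ 5 (dropped 6): sum 24, len 6
→ 2: sum 26, len 7
Longest length seen: 7.

7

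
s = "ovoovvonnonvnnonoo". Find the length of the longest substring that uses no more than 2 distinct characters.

[o] 1 distinct, len 1
[o, v] 2 distinct, len 2
[o, v, o] 2 distinct, len 3
[o, v, o, o] 2 distinct, len 4
[o, v, o, o, v] 2 distinct, len 5
[o, v, o, o, v, v] 2 distinct, len 6
[o, v, o, o, v, v, o] 2 distinct, len 7
[o, n] 2 distinct, len 2
[o, n, n] 2 distinct, len 3
[o, n, n, o] 2 distinct, len 4
[o, n, n, o, n] 2 distinct, len 5
[n, v] 2 distinct, len 2
[n, v, n] 2 distinct, len 3
[n, v, n, n] 2 distinct, len 4
[n, n, o] 2 distinct, len 3
[n, n, o, n] 2 distinct, len 4
[n, n, o, n, o] 2 distinct, len 5
[n, n, o, n, o, o] 2 distinct, len 6
Longest length with ≤2 distinct: 7.

7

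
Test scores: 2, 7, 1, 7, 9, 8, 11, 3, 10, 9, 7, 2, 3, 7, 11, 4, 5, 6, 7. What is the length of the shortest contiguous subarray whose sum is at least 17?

Extend right; whenever the sum reaches 17, record the length and shrink from the left:
add 2: running sum 2 < 17
add 7: running sum 9 < 17
add 1: running sum 10 < 17
add 7: shortest ending here [2, 7, 1, 7] sum 17, len 4
add 9: shortest ending here [1, 7, 9] sum 17, len 3
add 8: shortest ending here [9, 8] sum 17, len 2
add 11: shortest ending here [8, 11] sum 19, len 2
add 3: shortest ending here [8, 11, 3] sum 22, len 3
add 10: shortest ending here [11, 3, 10] sum 24, len 3
add 9: shortest ending here [10, 9] sum 19, len 2
add 7: shortest ending here [10, 9, 7] sum 26, len 3
add 2: shortest ending here [9, 7, 2] sum 18, len 3
add 3: shortest ending here [9, 7, 2, 3] sum 21, len 4
add 7: shortest ending here [7, 2, 3, 7] sum 19, len 4
add 11: shortest ending here [7, 11] sum 18, len 2
add 4: shortest ending here [7, 11, 4] sum 22, len 3
add 5: shortest ending here [11, 4, 5] sum 20, len 3
add 6: shortest ending here [11, 4, 5, 6] sum 26, len 4
add 7: shortest ending here [5, 6, 7] sum 18, len 3
Shortest qualifying length: 2.

2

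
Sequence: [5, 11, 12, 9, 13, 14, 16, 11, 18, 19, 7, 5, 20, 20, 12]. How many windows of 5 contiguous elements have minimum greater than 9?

2

[5, 11, 12, 9, 13] → min 5
[11, 12, 9, 13, 14] → min 9
[12, 9, 13, 14, 16] → min 9
[9, 13, 14, 16, 11] → min 9
[13, 14, 16, 11, 18] → min 11  > 9 ✓
[14, 16, 11, 18, 19] → min 11  > 9 ✓
[16, 11, 18, 19, 7] → min 7
[11, 18, 19, 7, 5] → min 5
[18, 19, 7, 5, 20] → min 5
[19, 7, 5, 20, 20] → min 5
[7, 5, 20, 20, 12] → min 5
2 windows satisfy the condition.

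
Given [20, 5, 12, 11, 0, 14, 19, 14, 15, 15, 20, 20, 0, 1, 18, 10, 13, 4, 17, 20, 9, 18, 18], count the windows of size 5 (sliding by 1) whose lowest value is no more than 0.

20 5 12 11 0 → min 0  ≤ 0 ✓
5 12 11 0 14 → min 0  ≤ 0 ✓
12 11 0 14 19 → min 0  ≤ 0 ✓
11 0 14 19 14 → min 0  ≤ 0 ✓
0 14 19 14 15 → min 0  ≤ 0 ✓
14 19 14 15 15 → min 14
19 14 15 15 20 → min 14
14 15 15 20 20 → min 14
15 15 20 20 0 → min 0  ≤ 0 ✓
15 20 20 0 1 → min 0  ≤ 0 ✓
20 20 0 1 18 → min 0  ≤ 0 ✓
20 0 1 18 10 → min 0  ≤ 0 ✓
0 1 18 10 13 → min 0  ≤ 0 ✓
1 18 10 13 4 → min 1
18 10 13 4 17 → min 4
10 13 4 17 20 → min 4
13 4 17 20 9 → min 4
4 17 20 9 18 → min 4
17 20 9 18 18 → min 9
10 windows satisfy the condition.

10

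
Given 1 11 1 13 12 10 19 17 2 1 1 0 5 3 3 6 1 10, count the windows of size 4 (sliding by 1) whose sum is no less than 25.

[1, 11, 1, 13] → sum 26  ≥ 25 ✓
[11, 1, 13, 12] → sum 37  ≥ 25 ✓
[1, 13, 12, 10] → sum 36  ≥ 25 ✓
[13, 12, 10, 19] → sum 54  ≥ 25 ✓
[12, 10, 19, 17] → sum 58  ≥ 25 ✓
[10, 19, 17, 2] → sum 48  ≥ 25 ✓
[19, 17, 2, 1] → sum 39  ≥ 25 ✓
[17, 2, 1, 1] → sum 21
[2, 1, 1, 0] → sum 4
[1, 1, 0, 5] → sum 7
[1, 0, 5, 3] → sum 9
[0, 5, 3, 3] → sum 11
[5, 3, 3, 6] → sum 17
[3, 3, 6, 1] → sum 13
[3, 6, 1, 10] → sum 20
7 windows satisfy the condition.

7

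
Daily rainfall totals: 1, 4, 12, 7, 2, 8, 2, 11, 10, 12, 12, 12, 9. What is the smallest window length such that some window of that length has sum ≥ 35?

3

add 1: running sum 1 < 35
add 4: running sum 5 < 35
add 12: running sum 17 < 35
add 7: running sum 24 < 35
add 2: running sum 26 < 35
add 8: running sum 34 < 35
end 6: [4, 12, 7, 2, 8, 2] sum 35, len 6
end 7: [12, 7, 2, 8, 2, 11] sum 42, len 6
end 8: [7, 2, 8, 2, 11, 10] sum 40, len 6
end 9: [2, 11, 10, 12] sum 35, len 4
end 10: [11, 10, 12, 12] sum 45, len 4
end 11: [12, 12, 12] sum 36, len 3
end 12: [12, 12, 12, 9] sum 45, len 4
Shortest qualifying length: 3.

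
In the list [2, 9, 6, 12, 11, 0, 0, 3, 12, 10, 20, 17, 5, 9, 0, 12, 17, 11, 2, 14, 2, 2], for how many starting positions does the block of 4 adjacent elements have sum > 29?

(2, 9, 6, 12) → sum 29
(9, 6, 12, 11) → sum 38  > 29 ✓
(6, 12, 11, 0) → sum 29
(12, 11, 0, 0) → sum 23
(11, 0, 0, 3) → sum 14
(0, 0, 3, 12) → sum 15
(0, 3, 12, 10) → sum 25
(3, 12, 10, 20) → sum 45  > 29 ✓
(12, 10, 20, 17) → sum 59  > 29 ✓
(10, 20, 17, 5) → sum 52  > 29 ✓
(20, 17, 5, 9) → sum 51  > 29 ✓
(17, 5, 9, 0) → sum 31  > 29 ✓
(5, 9, 0, 12) → sum 26
(9, 0, 12, 17) → sum 38  > 29 ✓
(0, 12, 17, 11) → sum 40  > 29 ✓
(12, 17, 11, 2) → sum 42  > 29 ✓
(17, 11, 2, 14) → sum 44  > 29 ✓
(11, 2, 14, 2) → sum 29
(2, 14, 2, 2) → sum 20
10 windows satisfy the condition.

10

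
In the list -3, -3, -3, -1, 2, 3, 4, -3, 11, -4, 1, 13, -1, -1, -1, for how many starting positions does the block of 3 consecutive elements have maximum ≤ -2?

-3 -3 -3 → max -3  ≤ -2 ✓
-3 -3 -1 → max -1
-3 -1 2 → max 2
-1 2 3 → max 3
2 3 4 → max 4
3 4 -3 → max 4
4 -3 11 → max 11
-3 11 -4 → max 11
11 -4 1 → max 11
-4 1 13 → max 13
1 13 -1 → max 13
13 -1 -1 → max 13
-1 -1 -1 → max -1
1 window satisfy the condition.

1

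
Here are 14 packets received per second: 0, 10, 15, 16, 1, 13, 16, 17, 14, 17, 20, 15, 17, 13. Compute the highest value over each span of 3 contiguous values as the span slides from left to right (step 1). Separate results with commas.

15, 16, 16, 16, 16, 17, 17, 17, 20, 20, 20, 17

Sliding a size-3 window across the 14 values:
0 10 15 → max 15
10 15 16 → max 16
15 16 1 → max 16
16 1 13 → max 16
1 13 16 → max 16
13 16 17 → max 17
16 17 14 → max 17
17 14 17 → max 17
14 17 20 → max 20
17 20 15 → max 20
20 15 17 → max 20
15 17 13 → max 17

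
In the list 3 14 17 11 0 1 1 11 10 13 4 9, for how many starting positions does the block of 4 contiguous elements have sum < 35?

4

(3, 14, 17, 11) → sum 45
(14, 17, 11, 0) → sum 42
(17, 11, 0, 1) → sum 29  < 35 ✓
(11, 0, 1, 1) → sum 13  < 35 ✓
(0, 1, 1, 11) → sum 13  < 35 ✓
(1, 1, 11, 10) → sum 23  < 35 ✓
(1, 11, 10, 13) → sum 35
(11, 10, 13, 4) → sum 38
(10, 13, 4, 9) → sum 36
4 windows satisfy the condition.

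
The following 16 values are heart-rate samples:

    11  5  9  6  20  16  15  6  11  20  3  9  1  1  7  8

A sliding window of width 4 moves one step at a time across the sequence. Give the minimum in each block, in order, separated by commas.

5, 5, 6, 6, 6, 6, 6, 3, 3, 1, 1, 1, 1

(11, 5, 9, 6) → min 5
(5, 9, 6, 20) → min 5
(9, 6, 20, 16) → min 6
(6, 20, 16, 15) → min 6
(20, 16, 15, 6) → min 6
(16, 15, 6, 11) → min 6
(15, 6, 11, 20) → min 6
(6, 11, 20, 3) → min 3
(11, 20, 3, 9) → min 3
(20, 3, 9, 1) → min 1
(3, 9, 1, 1) → min 1
(9, 1, 1, 7) → min 1
(1, 1, 7, 8) → min 1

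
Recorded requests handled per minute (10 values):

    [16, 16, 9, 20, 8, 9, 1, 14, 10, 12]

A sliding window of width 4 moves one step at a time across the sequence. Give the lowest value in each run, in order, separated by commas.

9, 8, 8, 1, 1, 1, 1

Sliding a size-4 window across the 10 values:
16 16 9 20 → min 9
16 9 20 8 → min 8
9 20 8 9 → min 8
20 8 9 1 → min 1
8 9 1 14 → min 1
9 1 14 10 → min 1
1 14 10 12 → min 1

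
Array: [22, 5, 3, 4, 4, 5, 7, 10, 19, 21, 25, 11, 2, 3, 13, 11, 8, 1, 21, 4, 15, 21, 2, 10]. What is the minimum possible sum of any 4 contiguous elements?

16

[22, 5, 3, 4] → sum 34
[5, 3, 4, 4] → sum 16
[3, 4, 4, 5] → sum 16
[4, 4, 5, 7] → sum 20
[4, 5, 7, 10] → sum 26
[5, 7, 10, 19] → sum 41
[7, 10, 19, 21] → sum 57
[10, 19, 21, 25] → sum 75
[19, 21, 25, 11] → sum 76
[21, 25, 11, 2] → sum 59
[25, 11, 2, 3] → sum 41
[11, 2, 3, 13] → sum 29
[2, 3, 13, 11] → sum 29
[3, 13, 11, 8] → sum 35
[13, 11, 8, 1] → sum 33
[11, 8, 1, 21] → sum 41
[8, 1, 21, 4] → sum 34
[1, 21, 4, 15] → sum 41
[21, 4, 15, 21] → sum 61
[4, 15, 21, 2] → sum 42
[15, 21, 2, 10] → sum 48
Minimum of these is 16.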